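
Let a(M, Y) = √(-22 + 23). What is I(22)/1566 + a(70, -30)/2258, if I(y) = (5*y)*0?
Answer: 1/2258 ≈ 0.00044287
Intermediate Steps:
I(y) = 0
a(M, Y) = 1 (a(M, Y) = √1 = 1)
I(22)/1566 + a(70, -30)/2258 = 0/1566 + 1/2258 = 0*(1/1566) + 1*(1/2258) = 0 + 1/2258 = 1/2258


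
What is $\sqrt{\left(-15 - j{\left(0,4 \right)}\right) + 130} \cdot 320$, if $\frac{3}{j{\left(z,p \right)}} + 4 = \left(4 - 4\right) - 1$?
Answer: $1088 \sqrt{10} \approx 3440.6$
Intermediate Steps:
$j{\left(z,p \right)} = - \frac{3}{5}$ ($j{\left(z,p \right)} = \frac{3}{-4 + \left(\left(4 - 4\right) - 1\right)} = \frac{3}{-4 + \left(0 - 1\right)} = \frac{3}{-4 - 1} = \frac{3}{-5} = 3 \left(- \frac{1}{5}\right) = - \frac{3}{5}$)
$\sqrt{\left(-15 - j{\left(0,4 \right)}\right) + 130} \cdot 320 = \sqrt{\left(-15 - - \frac{3}{5}\right) + 130} \cdot 320 = \sqrt{\left(-15 + \frac{3}{5}\right) + 130} \cdot 320 = \sqrt{- \frac{72}{5} + 130} \cdot 320 = \sqrt{\frac{578}{5}} \cdot 320 = \frac{17 \sqrt{10}}{5} \cdot 320 = 1088 \sqrt{10}$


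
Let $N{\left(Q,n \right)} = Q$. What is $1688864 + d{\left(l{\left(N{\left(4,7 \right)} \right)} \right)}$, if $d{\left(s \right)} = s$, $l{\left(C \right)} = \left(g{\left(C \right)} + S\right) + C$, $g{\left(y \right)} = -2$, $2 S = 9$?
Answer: $\frac{3377741}{2} \approx 1.6889 \cdot 10^{6}$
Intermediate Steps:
$S = \frac{9}{2}$ ($S = \frac{1}{2} \cdot 9 = \frac{9}{2} \approx 4.5$)
$l{\left(C \right)} = \frac{5}{2} + C$ ($l{\left(C \right)} = \left(-2 + \frac{9}{2}\right) + C = \frac{5}{2} + C$)
$1688864 + d{\left(l{\left(N{\left(4,7 \right)} \right)} \right)} = 1688864 + \left(\frac{5}{2} + 4\right) = 1688864 + \frac{13}{2} = \frac{3377741}{2}$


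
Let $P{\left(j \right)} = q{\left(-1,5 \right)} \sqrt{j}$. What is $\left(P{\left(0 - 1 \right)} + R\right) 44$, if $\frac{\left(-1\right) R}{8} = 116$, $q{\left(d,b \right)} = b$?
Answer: $-40832 + 220 i \approx -40832.0 + 220.0 i$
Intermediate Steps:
$R = -928$ ($R = \left(-8\right) 116 = -928$)
$P{\left(j \right)} = 5 \sqrt{j}$
$\left(P{\left(0 - 1 \right)} + R\right) 44 = \left(5 \sqrt{0 - 1} - 928\right) 44 = \left(5 \sqrt{-1} - 928\right) 44 = \left(5 i - 928\right) 44 = \left(-928 + 5 i\right) 44 = -40832 + 220 i$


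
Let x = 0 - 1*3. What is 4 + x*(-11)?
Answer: 37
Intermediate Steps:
x = -3 (x = 0 - 3 = -3)
4 + x*(-11) = 4 - 3*(-11) = 4 + 33 = 37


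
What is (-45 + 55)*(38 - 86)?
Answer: -480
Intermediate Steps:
(-45 + 55)*(38 - 86) = 10*(-48) = -480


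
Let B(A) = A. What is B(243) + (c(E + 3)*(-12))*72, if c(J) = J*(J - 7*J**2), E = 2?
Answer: 734643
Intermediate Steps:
B(243) + (c(E + 3)*(-12))*72 = 243 + (((2 + 3)**2*(1 - 7*(2 + 3)))*(-12))*72 = 243 + ((5**2*(1 - 7*5))*(-12))*72 = 243 + ((25*(1 - 35))*(-12))*72 = 243 + ((25*(-34))*(-12))*72 = 243 - 850*(-12)*72 = 243 + 10200*72 = 243 + 734400 = 734643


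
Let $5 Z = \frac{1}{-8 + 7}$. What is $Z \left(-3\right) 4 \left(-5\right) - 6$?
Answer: $-18$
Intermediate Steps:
$Z = - \frac{1}{5}$ ($Z = \frac{1}{5 \left(-8 + 7\right)} = \frac{1}{5 \left(-1\right)} = \frac{1}{5} \left(-1\right) = - \frac{1}{5} \approx -0.2$)
$Z \left(-3\right) 4 \left(-5\right) - 6 = - \frac{\left(-3\right) 4 \left(-5\right)}{5} - 6 = - \frac{\left(-12\right) \left(-5\right)}{5} - 6 = \left(- \frac{1}{5}\right) 60 - 6 = -12 - 6 = -18$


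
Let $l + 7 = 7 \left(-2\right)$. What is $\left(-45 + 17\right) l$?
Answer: $588$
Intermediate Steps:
$l = -21$ ($l = -7 + 7 \left(-2\right) = -7 - 14 = -21$)
$\left(-45 + 17\right) l = \left(-45 + 17\right) \left(-21\right) = \left(-28\right) \left(-21\right) = 588$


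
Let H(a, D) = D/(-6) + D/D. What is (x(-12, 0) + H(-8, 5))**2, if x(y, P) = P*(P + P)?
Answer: 1/36 ≈ 0.027778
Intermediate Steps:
x(y, P) = 2*P**2 (x(y, P) = P*(2*P) = 2*P**2)
H(a, D) = 1 - D/6 (H(a, D) = D*(-1/6) + 1 = -D/6 + 1 = 1 - D/6)
(x(-12, 0) + H(-8, 5))**2 = (2*0**2 + (1 - 1/6*5))**2 = (2*0 + (1 - 5/6))**2 = (0 + 1/6)**2 = (1/6)**2 = 1/36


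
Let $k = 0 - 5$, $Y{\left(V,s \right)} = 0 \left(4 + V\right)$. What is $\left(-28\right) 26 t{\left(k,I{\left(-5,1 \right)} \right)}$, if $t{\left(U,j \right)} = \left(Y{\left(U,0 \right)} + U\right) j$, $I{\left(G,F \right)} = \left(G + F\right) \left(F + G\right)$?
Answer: $58240$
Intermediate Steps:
$Y{\left(V,s \right)} = 0$
$k = -5$ ($k = 0 - 5 = -5$)
$I{\left(G,F \right)} = \left(F + G\right)^{2}$ ($I{\left(G,F \right)} = \left(F + G\right) \left(F + G\right) = \left(F + G\right)^{2}$)
$t{\left(U,j \right)} = U j$ ($t{\left(U,j \right)} = \left(0 + U\right) j = U j$)
$\left(-28\right) 26 t{\left(k,I{\left(-5,1 \right)} \right)} = \left(-28\right) 26 \left(- 5 \left(1 - 5\right)^{2}\right) = - 728 \left(- 5 \left(-4\right)^{2}\right) = - 728 \left(\left(-5\right) 16\right) = \left(-728\right) \left(-80\right) = 58240$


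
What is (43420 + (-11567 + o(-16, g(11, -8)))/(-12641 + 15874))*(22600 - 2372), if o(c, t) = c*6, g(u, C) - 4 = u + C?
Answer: 2839307204916/3233 ≈ 8.7823e+8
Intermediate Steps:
g(u, C) = 4 + C + u (g(u, C) = 4 + (u + C) = 4 + (C + u) = 4 + C + u)
o(c, t) = 6*c
(43420 + (-11567 + o(-16, g(11, -8)))/(-12641 + 15874))*(22600 - 2372) = (43420 + (-11567 + 6*(-16))/(-12641 + 15874))*(22600 - 2372) = (43420 + (-11567 - 96)/3233)*20228 = (43420 - 11663*1/3233)*20228 = (43420 - 11663/3233)*20228 = (140365197/3233)*20228 = 2839307204916/3233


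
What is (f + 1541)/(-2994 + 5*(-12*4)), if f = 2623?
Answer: -694/539 ≈ -1.2876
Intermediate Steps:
(f + 1541)/(-2994 + 5*(-12*4)) = (2623 + 1541)/(-2994 + 5*(-12*4)) = 4164/(-2994 + 5*(-48)) = 4164/(-2994 - 240) = 4164/(-3234) = 4164*(-1/3234) = -694/539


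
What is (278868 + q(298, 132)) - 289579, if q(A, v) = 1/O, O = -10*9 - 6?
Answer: -1028257/96 ≈ -10711.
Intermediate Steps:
O = -96 (O = -90 - 6 = -96)
q(A, v) = -1/96 (q(A, v) = 1/(-96) = -1/96)
(278868 + q(298, 132)) - 289579 = (278868 - 1/96) - 289579 = 26771327/96 - 289579 = -1028257/96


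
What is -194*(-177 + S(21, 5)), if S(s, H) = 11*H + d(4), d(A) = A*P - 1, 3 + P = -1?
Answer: 26966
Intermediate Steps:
P = -4 (P = -3 - 1 = -4)
d(A) = -1 - 4*A (d(A) = A*(-4) - 1 = -4*A - 1 = -1 - 4*A)
S(s, H) = -17 + 11*H (S(s, H) = 11*H + (-1 - 4*4) = 11*H + (-1 - 16) = 11*H - 17 = -17 + 11*H)
-194*(-177 + S(21, 5)) = -194*(-177 + (-17 + 11*5)) = -194*(-177 + (-17 + 55)) = -194*(-177 + 38) = -194*(-139) = 26966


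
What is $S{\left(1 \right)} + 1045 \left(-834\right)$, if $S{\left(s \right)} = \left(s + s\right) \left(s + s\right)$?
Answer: $-871526$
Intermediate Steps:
$S{\left(s \right)} = 4 s^{2}$ ($S{\left(s \right)} = 2 s 2 s = 4 s^{2}$)
$S{\left(1 \right)} + 1045 \left(-834\right) = 4 \cdot 1^{2} + 1045 \left(-834\right) = 4 \cdot 1 - 871530 = 4 - 871530 = -871526$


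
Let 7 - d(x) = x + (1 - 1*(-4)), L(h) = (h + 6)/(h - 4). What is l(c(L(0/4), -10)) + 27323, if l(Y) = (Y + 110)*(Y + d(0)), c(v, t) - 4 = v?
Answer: 111317/4 ≈ 27829.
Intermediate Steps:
L(h) = (6 + h)/(-4 + h)
d(x) = 2 - x (d(x) = 7 - (x + (1 - 1*(-4))) = 7 - (x + (1 + 4)) = 7 - (x + 5) = 7 - (5 + x) = 7 + (-5 - x) = 2 - x)
c(v, t) = 4 + v
l(Y) = (2 + Y)*(110 + Y) (l(Y) = (Y + 110)*(Y + (2 - 1*0)) = (110 + Y)*(Y + (2 + 0)) = (110 + Y)*(Y + 2) = (110 + Y)*(2 + Y) = (2 + Y)*(110 + Y))
l(c(L(0/4), -10)) + 27323 = (220 + (4 + (6 + 0/4)/(-4 + 0/4))**2 + 112*(4 + (6 + 0/4)/(-4 + 0/4))) + 27323 = (220 + (4 + (6 + 0*(1/4))/(-4 + 0*(1/4)))**2 + 112*(4 + (6 + 0*(1/4))/(-4 + 0*(1/4)))) + 27323 = (220 + (4 + (6 + 0)/(-4 + 0))**2 + 112*(4 + (6 + 0)/(-4 + 0))) + 27323 = (220 + (4 + 6/(-4))**2 + 112*(4 + 6/(-4))) + 27323 = (220 + (4 - 1/4*6)**2 + 112*(4 - 1/4*6)) + 27323 = (220 + (4 - 3/2)**2 + 112*(4 - 3/2)) + 27323 = (220 + (5/2)**2 + 112*(5/2)) + 27323 = (220 + 25/4 + 280) + 27323 = 2025/4 + 27323 = 111317/4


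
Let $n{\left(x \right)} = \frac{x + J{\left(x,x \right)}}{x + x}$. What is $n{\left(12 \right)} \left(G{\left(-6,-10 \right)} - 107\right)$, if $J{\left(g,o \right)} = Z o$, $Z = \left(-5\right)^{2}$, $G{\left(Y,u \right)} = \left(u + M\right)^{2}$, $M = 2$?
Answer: $-559$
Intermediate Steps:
$G{\left(Y,u \right)} = \left(2 + u\right)^{2}$ ($G{\left(Y,u \right)} = \left(u + 2\right)^{2} = \left(2 + u\right)^{2}$)
$Z = 25$
$J{\left(g,o \right)} = 25 o$
$n{\left(x \right)} = 13$ ($n{\left(x \right)} = \frac{x + 25 x}{x + x} = \frac{26 x}{2 x} = 26 x \frac{1}{2 x} = 13$)
$n{\left(12 \right)} \left(G{\left(-6,-10 \right)} - 107\right) = 13 \left(\left(2 - 10\right)^{2} - 107\right) = 13 \left(\left(-8\right)^{2} - 107\right) = 13 \left(64 - 107\right) = 13 \left(-43\right) = -559$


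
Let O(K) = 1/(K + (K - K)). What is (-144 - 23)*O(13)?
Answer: -167/13 ≈ -12.846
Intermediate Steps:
O(K) = 1/K (O(K) = 1/(K + 0) = 1/K)
(-144 - 23)*O(13) = (-144 - 23)/13 = -167*1/13 = -167/13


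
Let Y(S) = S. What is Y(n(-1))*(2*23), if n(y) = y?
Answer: -46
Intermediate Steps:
Y(n(-1))*(2*23) = -2*23 = -1*46 = -46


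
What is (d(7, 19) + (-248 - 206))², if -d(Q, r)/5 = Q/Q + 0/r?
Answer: 210681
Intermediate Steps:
d(Q, r) = -5 (d(Q, r) = -5*(Q/Q + 0/r) = -5*(1 + 0) = -5*1 = -5)
(d(7, 19) + (-248 - 206))² = (-5 + (-248 - 206))² = (-5 - 454)² = (-459)² = 210681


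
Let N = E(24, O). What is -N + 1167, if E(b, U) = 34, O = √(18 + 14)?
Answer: 1133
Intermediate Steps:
O = 4*√2 (O = √32 = 4*√2 ≈ 5.6569)
N = 34
-N + 1167 = -1*34 + 1167 = -34 + 1167 = 1133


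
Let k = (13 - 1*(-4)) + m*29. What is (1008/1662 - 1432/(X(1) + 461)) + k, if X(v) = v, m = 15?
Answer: 28762600/63987 ≈ 449.51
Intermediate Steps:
k = 452 (k = (13 - 1*(-4)) + 15*29 = (13 + 4) + 435 = 17 + 435 = 452)
(1008/1662 - 1432/(X(1) + 461)) + k = (1008/1662 - 1432/(1 + 461)) + 452 = (1008*(1/1662) - 1432/462) + 452 = (168/277 - 1432*1/462) + 452 = (168/277 - 716/231) + 452 = -159524/63987 + 452 = 28762600/63987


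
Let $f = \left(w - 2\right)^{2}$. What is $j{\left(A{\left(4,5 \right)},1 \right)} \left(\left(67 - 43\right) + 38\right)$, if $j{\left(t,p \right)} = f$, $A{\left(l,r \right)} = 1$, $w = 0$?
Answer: $248$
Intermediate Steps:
$f = 4$ ($f = \left(0 - 2\right)^{2} = \left(-2\right)^{2} = 4$)
$j{\left(t,p \right)} = 4$
$j{\left(A{\left(4,5 \right)},1 \right)} \left(\left(67 - 43\right) + 38\right) = 4 \left(\left(67 - 43\right) + 38\right) = 4 \left(24 + 38\right) = 4 \cdot 62 = 248$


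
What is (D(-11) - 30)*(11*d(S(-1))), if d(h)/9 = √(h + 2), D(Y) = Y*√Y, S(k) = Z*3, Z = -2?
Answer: -5940*I + 2178*√11 ≈ 7223.6 - 5940.0*I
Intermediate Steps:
S(k) = -6 (S(k) = -2*3 = -6)
D(Y) = Y^(3/2)
d(h) = 9*√(2 + h) (d(h) = 9*√(h + 2) = 9*√(2 + h))
(D(-11) - 30)*(11*d(S(-1))) = ((-11)^(3/2) - 30)*(11*(9*√(2 - 6))) = (-11*I*√11 - 30)*(11*(9*√(-4))) = (-30 - 11*I*√11)*(11*(9*(2*I))) = (-30 - 11*I*√11)*(11*(18*I)) = (-30 - 11*I*√11)*(198*I) = 198*I*(-30 - 11*I*√11)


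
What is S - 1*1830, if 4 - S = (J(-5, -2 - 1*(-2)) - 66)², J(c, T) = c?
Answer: -6867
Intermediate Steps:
S = -5037 (S = 4 - (-5 - 66)² = 4 - 1*(-71)² = 4 - 1*5041 = 4 - 5041 = -5037)
S - 1*1830 = -5037 - 1*1830 = -5037 - 1830 = -6867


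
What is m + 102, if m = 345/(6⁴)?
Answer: 44179/432 ≈ 102.27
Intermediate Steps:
m = 115/432 (m = 345/1296 = 345*(1/1296) = 115/432 ≈ 0.26620)
m + 102 = 115/432 + 102 = 44179/432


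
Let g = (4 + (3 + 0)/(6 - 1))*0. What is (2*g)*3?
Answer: 0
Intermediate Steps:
g = 0 (g = (4 + 3/5)*0 = (4 + 3*(⅕))*0 = (4 + ⅗)*0 = (23/5)*0 = 0)
(2*g)*3 = (2*0)*3 = 0*3 = 0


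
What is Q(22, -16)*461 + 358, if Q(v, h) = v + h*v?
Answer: -151772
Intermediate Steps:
Q(22, -16)*461 + 358 = (22*(1 - 16))*461 + 358 = (22*(-15))*461 + 358 = -330*461 + 358 = -152130 + 358 = -151772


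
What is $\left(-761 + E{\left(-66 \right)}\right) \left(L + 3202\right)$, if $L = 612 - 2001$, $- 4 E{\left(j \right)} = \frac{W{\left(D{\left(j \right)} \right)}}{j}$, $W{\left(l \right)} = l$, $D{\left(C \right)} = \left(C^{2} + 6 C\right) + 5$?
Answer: $- \frac{357050407}{264} \approx -1.3525 \cdot 10^{6}$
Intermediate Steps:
$D{\left(C \right)} = 5 + C^{2} + 6 C$
$E{\left(j \right)} = - \frac{5 + j^{2} + 6 j}{4 j}$ ($E{\left(j \right)} = - \frac{\left(5 + j^{2} + 6 j\right) \frac{1}{j}}{4} = - \frac{\frac{1}{j} \left(5 + j^{2} + 6 j\right)}{4} = - \frac{5 + j^{2} + 6 j}{4 j}$)
$L = -1389$
$\left(-761 + E{\left(-66 \right)}\right) \left(L + 3202\right) = \left(-761 + \frac{-5 - \left(-66\right)^{2} - -396}{4 \left(-66\right)}\right) \left(-1389 + 3202\right) = \left(-761 + \frac{1}{4} \left(- \frac{1}{66}\right) \left(-5 - 4356 + 396\right)\right) 1813 = \left(-761 + \frac{1}{4} \left(- \frac{1}{66}\right) \left(-3965\right)\right) 1813 = \left(-761 + \frac{3965}{264}\right) 1813 = \left(- \frac{196939}{264}\right) 1813 = - \frac{357050407}{264}$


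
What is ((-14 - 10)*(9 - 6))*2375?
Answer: -171000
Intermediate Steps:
((-14 - 10)*(9 - 6))*2375 = -24*3*2375 = -72*2375 = -171000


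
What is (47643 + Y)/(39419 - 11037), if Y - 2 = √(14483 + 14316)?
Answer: 47645/28382 + √28799/28382 ≈ 1.6847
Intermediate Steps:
Y = 2 + √28799 (Y = 2 + √(14483 + 14316) = 2 + √28799 ≈ 171.70)
(47643 + Y)/(39419 - 11037) = (47643 + (2 + √28799))/(39419 - 11037) = (47645 + √28799)/28382 = (47645 + √28799)*(1/28382) = 47645/28382 + √28799/28382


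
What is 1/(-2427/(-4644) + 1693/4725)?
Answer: 812700/715921 ≈ 1.1352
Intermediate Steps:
1/(-2427/(-4644) + 1693/4725) = 1/(-2427*(-1/4644) + 1693*(1/4725)) = 1/(809/1548 + 1693/4725) = 1/(715921/812700) = 812700/715921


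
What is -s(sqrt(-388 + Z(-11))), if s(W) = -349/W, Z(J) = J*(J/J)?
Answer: -349*I*sqrt(399)/399 ≈ -17.472*I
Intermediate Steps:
Z(J) = J (Z(J) = J*1 = J)
-s(sqrt(-388 + Z(-11))) = -(-349)/(sqrt(-388 - 11)) = -(-349)/(sqrt(-399)) = -(-349)/(I*sqrt(399)) = -(-349)*(-I*sqrt(399)/399) = -349*I*sqrt(399)/399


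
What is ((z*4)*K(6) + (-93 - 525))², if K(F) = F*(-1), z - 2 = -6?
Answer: 272484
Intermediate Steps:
z = -4 (z = 2 - 6 = -4)
K(F) = -F
((z*4)*K(6) + (-93 - 525))² = ((-4*4)*(-1*6) + (-93 - 525))² = (-16*(-6) - 618)² = (96 - 618)² = (-522)² = 272484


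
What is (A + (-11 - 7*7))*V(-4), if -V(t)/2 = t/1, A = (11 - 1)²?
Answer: 320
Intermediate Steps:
A = 100 (A = 10² = 100)
V(t) = -2*t (V(t) = -2*t/1 = -2*t)
(A + (-11 - 7*7))*V(-4) = (100 + (-11 - 7*7))*(-2*(-4)) = (100 + (-11 - 49))*8 = (100 - 60)*8 = 40*8 = 320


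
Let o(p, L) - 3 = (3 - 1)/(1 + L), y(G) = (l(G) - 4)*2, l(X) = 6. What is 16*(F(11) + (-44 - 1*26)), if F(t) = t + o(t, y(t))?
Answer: -4448/5 ≈ -889.60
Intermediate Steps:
y(G) = 4 (y(G) = (6 - 4)*2 = 2*2 = 4)
o(p, L) = 3 + 2/(1 + L) (o(p, L) = 3 + (3 - 1)/(1 + L) = 3 + 2/(1 + L))
F(t) = 17/5 + t (F(t) = t + (5 + 3*4)/(1 + 4) = t + (5 + 12)/5 = t + (⅕)*17 = t + 17/5 = 17/5 + t)
16*(F(11) + (-44 - 1*26)) = 16*((17/5 + 11) + (-44 - 1*26)) = 16*(72/5 + (-44 - 26)) = 16*(72/5 - 70) = 16*(-278/5) = -4448/5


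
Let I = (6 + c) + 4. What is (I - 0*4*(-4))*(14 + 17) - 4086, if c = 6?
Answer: -3590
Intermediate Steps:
I = 16 (I = (6 + 6) + 4 = 12 + 4 = 16)
(I - 0*4*(-4))*(14 + 17) - 4086 = (16 - 0*4*(-4))*(14 + 17) - 4086 = (16 - 0*(-4))*31 - 4086 = (16 - 1*0)*31 - 4086 = (16 + 0)*31 - 4086 = 16*31 - 4086 = 496 - 4086 = -3590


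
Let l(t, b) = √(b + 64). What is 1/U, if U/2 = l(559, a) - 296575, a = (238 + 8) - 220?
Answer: -59315/35182692214 - 3*√10/175913461070 ≈ -1.6860e-6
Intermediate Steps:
a = 26 (a = 246 - 220 = 26)
l(t, b) = √(64 + b)
U = -593150 + 6*√10 (U = 2*(√(64 + 26) - 296575) = 2*(√90 - 296575) = 2*(3*√10 - 296575) = 2*(-296575 + 3*√10) = -593150 + 6*√10 ≈ -5.9313e+5)
1/U = 1/(-593150 + 6*√10)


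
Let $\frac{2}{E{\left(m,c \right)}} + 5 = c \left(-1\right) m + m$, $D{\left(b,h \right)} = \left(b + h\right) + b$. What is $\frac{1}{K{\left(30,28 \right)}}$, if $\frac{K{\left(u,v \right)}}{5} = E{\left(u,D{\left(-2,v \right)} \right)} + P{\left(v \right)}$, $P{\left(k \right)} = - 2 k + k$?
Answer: $- \frac{139}{19462} \approx -0.0071421$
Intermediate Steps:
$D{\left(b,h \right)} = h + 2 b$
$E{\left(m,c \right)} = \frac{2}{-5 + m - c m}$ ($E{\left(m,c \right)} = \frac{2}{-5 + \left(c \left(-1\right) m + m\right)} = \frac{2}{-5 + \left(- c m + m\right)} = \frac{2}{-5 - \left(- m + c m\right)} = \frac{2}{-5 + m - c m}$)
$P{\left(k \right)} = - k$
$K{\left(u,v \right)} = - \frac{10}{5 - u + u \left(-4 + v\right)} - 5 v$ ($K{\left(u,v \right)} = 5 \left(- \frac{2}{5 - u + \left(v + 2 \left(-2\right)\right) u} - v\right) = 5 \left(- \frac{2}{5 - u + \left(v - 4\right) u} - v\right) = 5 \left(- \frac{2}{5 - u + \left(-4 + v\right) u} - v\right) = 5 \left(- \frac{2}{5 - u + u \left(-4 + v\right)} - v\right) = 5 \left(- v - \frac{2}{5 - u + u \left(-4 + v\right)}\right) = - \frac{10}{5 - u + u \left(-4 + v\right)} - 5 v$)
$\frac{1}{K{\left(30,28 \right)}} = \frac{1}{5 \frac{1}{5 - 30 + 30 \left(-4 + 28\right)} \left(-2 - 28 \left(5 - 30 + 30 \left(-4 + 28\right)\right)\right)} = \frac{1}{5 \frac{1}{5 - 30 + 30 \cdot 24} \left(-2 - 28 \left(5 - 30 + 30 \cdot 24\right)\right)} = \frac{1}{5 \frac{1}{5 - 30 + 720} \left(-2 - 28 \left(5 - 30 + 720\right)\right)} = \frac{1}{5 \cdot \frac{1}{695} \left(-2 - 28 \cdot 695\right)} = \frac{1}{5 \cdot \frac{1}{695} \left(-2 - 19460\right)} = \frac{1}{5 \cdot \frac{1}{695} \left(-19462\right)} = \frac{1}{- \frac{19462}{139}} = - \frac{139}{19462}$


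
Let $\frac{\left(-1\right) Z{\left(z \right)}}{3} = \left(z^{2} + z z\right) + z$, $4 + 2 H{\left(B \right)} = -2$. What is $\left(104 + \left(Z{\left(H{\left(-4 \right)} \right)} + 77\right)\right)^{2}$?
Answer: $18496$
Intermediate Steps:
$H{\left(B \right)} = -3$ ($H{\left(B \right)} = -2 + \frac{1}{2} \left(-2\right) = -2 - 1 = -3$)
$Z{\left(z \right)} = - 6 z^{2} - 3 z$ ($Z{\left(z \right)} = - 3 \left(\left(z^{2} + z z\right) + z\right) = - 3 \left(\left(z^{2} + z^{2}\right) + z\right) = - 3 \left(2 z^{2} + z\right) = - 3 \left(z + 2 z^{2}\right) = - 6 z^{2} - 3 z$)
$\left(104 + \left(Z{\left(H{\left(-4 \right)} \right)} + 77\right)\right)^{2} = \left(104 + \left(\left(-3\right) \left(-3\right) \left(1 + 2 \left(-3\right)\right) + 77\right)\right)^{2} = \left(104 + \left(\left(-3\right) \left(-3\right) \left(1 - 6\right) + 77\right)\right)^{2} = \left(104 + \left(\left(-3\right) \left(-3\right) \left(-5\right) + 77\right)\right)^{2} = \left(104 + \left(-45 + 77\right)\right)^{2} = \left(104 + 32\right)^{2} = 136^{2} = 18496$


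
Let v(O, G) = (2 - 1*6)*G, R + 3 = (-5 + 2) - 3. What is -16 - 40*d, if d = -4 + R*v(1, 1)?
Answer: -1296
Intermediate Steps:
R = -9 (R = -3 + ((-5 + 2) - 3) = -3 + (-3 - 3) = -3 - 6 = -9)
v(O, G) = -4*G (v(O, G) = (2 - 6)*G = -4*G)
d = 32 (d = -4 - (-36) = -4 - 9*(-4) = -4 + 36 = 32)
-16 - 40*d = -16 - 40*32 = -16 - 1280 = -1296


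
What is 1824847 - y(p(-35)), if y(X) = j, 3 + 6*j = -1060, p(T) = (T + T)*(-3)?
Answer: 10950145/6 ≈ 1.8250e+6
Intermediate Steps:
p(T) = -6*T (p(T) = (2*T)*(-3) = -6*T)
j = -1063/6 (j = -1/2 + (1/6)*(-1060) = -1/2 - 530/3 = -1063/6 ≈ -177.17)
y(X) = -1063/6
1824847 - y(p(-35)) = 1824847 - 1*(-1063/6) = 1824847 + 1063/6 = 10950145/6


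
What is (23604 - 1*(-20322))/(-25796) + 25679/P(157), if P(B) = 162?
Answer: 81912434/522369 ≈ 156.81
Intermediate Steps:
(23604 - 1*(-20322))/(-25796) + 25679/P(157) = (23604 - 1*(-20322))/(-25796) + 25679/162 = (23604 + 20322)*(-1/25796) + 25679*(1/162) = 43926*(-1/25796) + 25679/162 = -21963/12898 + 25679/162 = 81912434/522369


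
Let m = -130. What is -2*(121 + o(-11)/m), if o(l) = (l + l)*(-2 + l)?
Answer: -1188/5 ≈ -237.60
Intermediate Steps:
o(l) = 2*l*(-2 + l) (o(l) = (2*l)*(-2 + l) = 2*l*(-2 + l))
-2*(121 + o(-11)/m) = -2*(121 + (2*(-11)*(-2 - 11))/(-130)) = -2*(121 + (2*(-11)*(-13))*(-1/130)) = -2*(121 + 286*(-1/130)) = -2*(121 - 11/5) = -2*594/5 = -1188/5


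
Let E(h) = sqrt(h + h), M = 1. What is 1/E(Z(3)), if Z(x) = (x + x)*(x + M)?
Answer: sqrt(3)/12 ≈ 0.14434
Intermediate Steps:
Z(x) = 2*x*(1 + x) (Z(x) = (x + x)*(x + 1) = (2*x)*(1 + x) = 2*x*(1 + x))
E(h) = sqrt(2)*sqrt(h) (E(h) = sqrt(2*h) = sqrt(2)*sqrt(h))
1/E(Z(3)) = 1/(sqrt(2)*sqrt(2*3*(1 + 3))) = 1/(sqrt(2)*sqrt(2*3*4)) = 1/(sqrt(2)*sqrt(24)) = 1/(sqrt(2)*(2*sqrt(6))) = 1/(4*sqrt(3)) = sqrt(3)/12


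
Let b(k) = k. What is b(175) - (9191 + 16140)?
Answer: -25156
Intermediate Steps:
b(175) - (9191 + 16140) = 175 - (9191 + 16140) = 175 - 1*25331 = 175 - 25331 = -25156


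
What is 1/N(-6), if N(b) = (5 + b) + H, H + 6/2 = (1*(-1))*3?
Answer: -1/7 ≈ -0.14286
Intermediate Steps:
H = -6 (H = -3 + (1*(-1))*3 = -3 - 1*3 = -3 - 3 = -6)
N(b) = -1 + b (N(b) = (5 + b) - 6 = -1 + b)
1/N(-6) = 1/(-1 - 6) = 1/(-7) = -1/7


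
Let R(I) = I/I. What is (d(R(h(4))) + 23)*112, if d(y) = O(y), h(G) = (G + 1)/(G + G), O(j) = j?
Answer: 2688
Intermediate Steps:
h(G) = (1 + G)/(2*G) (h(G) = (1 + G)/((2*G)) = (1 + G)*(1/(2*G)) = (1 + G)/(2*G))
R(I) = 1
d(y) = y
(d(R(h(4))) + 23)*112 = (1 + 23)*112 = 24*112 = 2688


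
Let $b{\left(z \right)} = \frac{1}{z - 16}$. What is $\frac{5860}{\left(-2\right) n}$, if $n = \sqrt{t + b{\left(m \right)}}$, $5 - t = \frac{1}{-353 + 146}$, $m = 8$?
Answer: $- \frac{17580 \sqrt{371726}}{8081} \approx -1326.4$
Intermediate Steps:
$b{\left(z \right)} = \frac{1}{-16 + z}$
$t = \frac{1036}{207}$ ($t = 5 - \frac{1}{-353 + 146} = 5 - \frac{1}{-207} = 5 - - \frac{1}{207} = 5 + \frac{1}{207} = \frac{1036}{207} \approx 5.0048$)
$n = \frac{\sqrt{371726}}{276}$ ($n = \sqrt{\frac{1036}{207} + \frac{1}{-16 + 8}} = \sqrt{\frac{1036}{207} + \frac{1}{-8}} = \sqrt{\frac{1036}{207} - \frac{1}{8}} = \sqrt{\frac{8081}{1656}} = \frac{\sqrt{371726}}{276} \approx 2.209$)
$\frac{5860}{\left(-2\right) n} = \frac{5860}{\left(-2\right) \frac{\sqrt{371726}}{276}} = \frac{5860}{\left(- \frac{1}{138}\right) \sqrt{371726}} = 5860 \left(- \frac{3 \sqrt{371726}}{8081}\right) = - \frac{17580 \sqrt{371726}}{8081}$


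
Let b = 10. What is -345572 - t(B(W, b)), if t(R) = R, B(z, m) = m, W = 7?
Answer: -345582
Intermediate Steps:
-345572 - t(B(W, b)) = -345572 - 1*10 = -345572 - 10 = -345582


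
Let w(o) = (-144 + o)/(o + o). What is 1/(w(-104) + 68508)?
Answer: 26/1781239 ≈ 1.4597e-5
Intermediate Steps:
w(o) = (-144 + o)/(2*o) (w(o) = (-144 + o)/((2*o)) = (-144 + o)*(1/(2*o)) = (-144 + o)/(2*o))
1/(w(-104) + 68508) = 1/((½)*(-144 - 104)/(-104) + 68508) = 1/((½)*(-1/104)*(-248) + 68508) = 1/(31/26 + 68508) = 1/(1781239/26) = 26/1781239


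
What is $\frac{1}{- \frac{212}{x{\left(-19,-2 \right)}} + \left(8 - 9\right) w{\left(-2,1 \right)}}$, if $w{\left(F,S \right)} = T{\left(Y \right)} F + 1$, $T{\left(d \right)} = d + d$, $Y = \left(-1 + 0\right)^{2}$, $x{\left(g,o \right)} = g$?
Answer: $\frac{19}{269} \approx 0.070632$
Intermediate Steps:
$Y = 1$ ($Y = \left(-1\right)^{2} = 1$)
$T{\left(d \right)} = 2 d$
$w{\left(F,S \right)} = 1 + 2 F$ ($w{\left(F,S \right)} = 2 \cdot 1 F + 1 = 2 F + 1 = 1 + 2 F$)
$\frac{1}{- \frac{212}{x{\left(-19,-2 \right)}} + \left(8 - 9\right) w{\left(-2,1 \right)}} = \frac{1}{- \frac{212}{-19} + \left(8 - 9\right) \left(1 + 2 \left(-2\right)\right)} = \frac{1}{\left(-212\right) \left(- \frac{1}{19}\right) - \left(1 - 4\right)} = \frac{1}{\frac{212}{19} - -3} = \frac{1}{\frac{212}{19} + 3} = \frac{1}{\frac{269}{19}} = \frac{19}{269}$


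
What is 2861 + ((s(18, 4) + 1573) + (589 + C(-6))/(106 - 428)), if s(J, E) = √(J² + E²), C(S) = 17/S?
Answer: 8562971/1932 + 2*√85 ≈ 4450.6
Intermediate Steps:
s(J, E) = √(E² + J²)
2861 + ((s(18, 4) + 1573) + (589 + C(-6))/(106 - 428)) = 2861 + ((√(4² + 18²) + 1573) + (589 + 17/(-6))/(106 - 428)) = 2861 + ((√(16 + 324) + 1573) + (589 + 17*(-⅙))/(-322)) = 2861 + ((√340 + 1573) + (589 - 17/6)*(-1/322)) = 2861 + ((2*√85 + 1573) + (3517/6)*(-1/322)) = 2861 + ((1573 + 2*√85) - 3517/1932) = 2861 + (3035519/1932 + 2*√85) = 8562971/1932 + 2*√85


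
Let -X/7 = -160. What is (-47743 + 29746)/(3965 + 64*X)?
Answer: -5999/25215 ≈ -0.23791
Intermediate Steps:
X = 1120 (X = -7*(-160) = 1120)
(-47743 + 29746)/(3965 + 64*X) = (-47743 + 29746)/(3965 + 64*1120) = -17997/(3965 + 71680) = -17997/75645 = -17997*1/75645 = -5999/25215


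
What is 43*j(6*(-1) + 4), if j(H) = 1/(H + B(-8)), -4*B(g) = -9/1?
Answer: 172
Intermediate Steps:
B(g) = 9/4 (B(g) = -(-9)/(4*1) = -(-9)/4 = -1/4*(-9) = 9/4)
j(H) = 1/(9/4 + H) (j(H) = 1/(H + 9/4) = 1/(9/4 + H))
43*j(6*(-1) + 4) = 43*(4/(9 + 4*(6*(-1) + 4))) = 43*(4/(9 + 4*(-6 + 4))) = 43*(4/(9 + 4*(-2))) = 43*(4/(9 - 8)) = 43*(4/1) = 43*(4*1) = 43*4 = 172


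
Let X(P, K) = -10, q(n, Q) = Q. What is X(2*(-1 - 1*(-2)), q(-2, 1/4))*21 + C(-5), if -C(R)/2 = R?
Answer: -200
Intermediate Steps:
C(R) = -2*R
X(2*(-1 - 1*(-2)), q(-2, 1/4))*21 + C(-5) = -10*21 - 2*(-5) = -210 + 10 = -200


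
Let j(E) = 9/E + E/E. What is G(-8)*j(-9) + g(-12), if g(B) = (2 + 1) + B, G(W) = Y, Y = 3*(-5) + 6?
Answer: -9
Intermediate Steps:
j(E) = 1 + 9/E (j(E) = 9/E + 1 = 1 + 9/E)
Y = -9 (Y = -15 + 6 = -9)
G(W) = -9
g(B) = 3 + B
G(-8)*j(-9) + g(-12) = -9*(9 - 9)/(-9) + (3 - 12) = -(-1)*0 - 9 = -9*0 - 9 = 0 - 9 = -9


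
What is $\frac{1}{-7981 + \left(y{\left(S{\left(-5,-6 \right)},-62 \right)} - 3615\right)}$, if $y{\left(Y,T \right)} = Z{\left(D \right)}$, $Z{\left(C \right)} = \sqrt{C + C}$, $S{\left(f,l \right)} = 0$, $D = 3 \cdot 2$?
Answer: $- \frac{2899}{33616801} - \frac{\sqrt{3}}{67233602} \approx -8.6262 \cdot 10^{-5}$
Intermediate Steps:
$D = 6$
$Z{\left(C \right)} = \sqrt{2} \sqrt{C}$ ($Z{\left(C \right)} = \sqrt{2 C} = \sqrt{2} \sqrt{C}$)
$y{\left(Y,T \right)} = 2 \sqrt{3}$ ($y{\left(Y,T \right)} = \sqrt{2} \sqrt{6} = 2 \sqrt{3}$)
$\frac{1}{-7981 + \left(y{\left(S{\left(-5,-6 \right)},-62 \right)} - 3615\right)} = \frac{1}{-7981 + \left(2 \sqrt{3} - 3615\right)} = \frac{1}{-7981 - \left(3615 - 2 \sqrt{3}\right)} = \frac{1}{-11596 + 2 \sqrt{3}}$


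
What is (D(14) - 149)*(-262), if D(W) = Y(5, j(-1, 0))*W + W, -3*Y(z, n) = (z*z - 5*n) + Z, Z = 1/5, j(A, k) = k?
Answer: 330906/5 ≈ 66181.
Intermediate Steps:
Z = ⅕ ≈ 0.20000
Y(z, n) = -1/15 - z²/3 + 5*n/3 (Y(z, n) = -((z*z - 5*n) + ⅕)/3 = -((z² - 5*n) + ⅕)/3 = -(⅕ + z² - 5*n)/3 = -1/15 - z²/3 + 5*n/3)
D(W) = -37*W/5 (D(W) = (-1/15 - ⅓*5² + (5/3)*0)*W + W = (-1/15 - ⅓*25 + 0)*W + W = (-1/15 - 25/3 + 0)*W + W = -42*W/5 + W = -37*W/5)
(D(14) - 149)*(-262) = (-37/5*14 - 149)*(-262) = (-518/5 - 149)*(-262) = -1263/5*(-262) = 330906/5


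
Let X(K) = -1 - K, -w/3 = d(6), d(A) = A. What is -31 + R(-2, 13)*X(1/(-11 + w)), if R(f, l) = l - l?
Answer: -31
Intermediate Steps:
w = -18 (w = -3*6 = -18)
R(f, l) = 0
-31 + R(-2, 13)*X(1/(-11 + w)) = -31 + 0*(-1 - 1/(-11 - 18)) = -31 + 0*(-1 - 1/(-29)) = -31 + 0*(-1 - 1*(-1/29)) = -31 + 0*(-1 + 1/29) = -31 + 0*(-28/29) = -31 + 0 = -31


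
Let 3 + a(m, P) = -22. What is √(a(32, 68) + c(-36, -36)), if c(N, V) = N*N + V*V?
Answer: √2567 ≈ 50.666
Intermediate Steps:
a(m, P) = -25 (a(m, P) = -3 - 22 = -25)
c(N, V) = N² + V²
√(a(32, 68) + c(-36, -36)) = √(-25 + ((-36)² + (-36)²)) = √(-25 + (1296 + 1296)) = √(-25 + 2592) = √2567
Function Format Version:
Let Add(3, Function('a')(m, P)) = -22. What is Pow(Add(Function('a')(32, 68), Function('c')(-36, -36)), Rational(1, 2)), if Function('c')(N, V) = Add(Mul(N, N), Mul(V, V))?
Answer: Pow(2567, Rational(1, 2)) ≈ 50.666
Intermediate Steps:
Function('a')(m, P) = -25 (Function('a')(m, P) = Add(-3, -22) = -25)
Function('c')(N, V) = Add(Pow(N, 2), Pow(V, 2))
Pow(Add(Function('a')(32, 68), Function('c')(-36, -36)), Rational(1, 2)) = Pow(Add(-25, Add(Pow(-36, 2), Pow(-36, 2))), Rational(1, 2)) = Pow(Add(-25, Add(1296, 1296)), Rational(1, 2)) = Pow(Add(-25, 2592), Rational(1, 2)) = Pow(2567, Rational(1, 2))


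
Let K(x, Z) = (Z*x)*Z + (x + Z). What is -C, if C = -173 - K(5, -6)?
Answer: 352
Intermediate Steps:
K(x, Z) = Z + x + x*Z**2 (K(x, Z) = x*Z**2 + (Z + x) = Z + x + x*Z**2)
C = -352 (C = -173 - (-6 + 5 + 5*(-6)**2) = -173 - (-6 + 5 + 5*36) = -173 - (-6 + 5 + 180) = -173 - 1*179 = -173 - 179 = -352)
-C = -1*(-352) = 352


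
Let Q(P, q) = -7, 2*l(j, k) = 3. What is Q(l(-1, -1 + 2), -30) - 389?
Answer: -396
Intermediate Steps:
l(j, k) = 3/2 (l(j, k) = (1/2)*3 = 3/2)
Q(l(-1, -1 + 2), -30) - 389 = -7 - 389 = -396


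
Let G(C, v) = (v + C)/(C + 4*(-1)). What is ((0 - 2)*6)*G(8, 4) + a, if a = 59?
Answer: 23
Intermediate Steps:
G(C, v) = (C + v)/(-4 + C) (G(C, v) = (C + v)/(C - 4) = (C + v)/(-4 + C))
((0 - 2)*6)*G(8, 4) + a = ((0 - 2)*6)*((8 + 4)/(-4 + 8)) + 59 = (-2*6)*(12/4) + 59 = -3*12 + 59 = -12*3 + 59 = -36 + 59 = 23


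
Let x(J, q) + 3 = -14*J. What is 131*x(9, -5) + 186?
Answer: -16713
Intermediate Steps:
x(J, q) = -3 - 14*J
131*x(9, -5) + 186 = 131*(-3 - 14*9) + 186 = 131*(-3 - 126) + 186 = 131*(-129) + 186 = -16899 + 186 = -16713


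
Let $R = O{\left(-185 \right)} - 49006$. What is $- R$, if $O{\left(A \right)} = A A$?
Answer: $14781$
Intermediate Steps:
$O{\left(A \right)} = A^{2}$
$R = -14781$ ($R = \left(-185\right)^{2} - 49006 = 34225 - 49006 = -14781$)
$- R = \left(-1\right) \left(-14781\right) = 14781$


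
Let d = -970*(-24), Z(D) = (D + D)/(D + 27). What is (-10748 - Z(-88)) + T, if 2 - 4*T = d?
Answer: -2021587/122 ≈ -16570.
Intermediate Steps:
Z(D) = 2*D/(27 + D) (Z(D) = (2*D)/(27 + D) = 2*D/(27 + D))
d = 23280
T = -11639/2 (T = 1/2 - 1/4*23280 = 1/2 - 5820 = -11639/2 ≈ -5819.5)
(-10748 - Z(-88)) + T = (-10748 - 2*(-88)/(27 - 88)) - 11639/2 = (-10748 - 2*(-88)/(-61)) - 11639/2 = (-10748 - 2*(-88)*(-1)/61) - 11639/2 = (-10748 - 1*176/61) - 11639/2 = (-10748 - 176/61) - 11639/2 = -655804/61 - 11639/2 = -2021587/122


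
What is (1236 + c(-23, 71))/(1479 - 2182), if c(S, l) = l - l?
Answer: -1236/703 ≈ -1.7582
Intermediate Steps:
c(S, l) = 0
(1236 + c(-23, 71))/(1479 - 2182) = (1236 + 0)/(1479 - 2182) = 1236/(-703) = 1236*(-1/703) = -1236/703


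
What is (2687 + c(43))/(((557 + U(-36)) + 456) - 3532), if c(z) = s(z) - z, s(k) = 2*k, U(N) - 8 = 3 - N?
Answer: -455/412 ≈ -1.1044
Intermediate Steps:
U(N) = 11 - N (U(N) = 8 + (3 - N) = 11 - N)
c(z) = z (c(z) = 2*z - z = z)
(2687 + c(43))/(((557 + U(-36)) + 456) - 3532) = (2687 + 43)/(((557 + (11 - 1*(-36))) + 456) - 3532) = 2730/(((557 + (11 + 36)) + 456) - 3532) = 2730/(((557 + 47) + 456) - 3532) = 2730/((604 + 456) - 3532) = 2730/(1060 - 3532) = 2730/(-2472) = 2730*(-1/2472) = -455/412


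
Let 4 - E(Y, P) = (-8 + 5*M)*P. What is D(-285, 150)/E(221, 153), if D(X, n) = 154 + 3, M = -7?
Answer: 157/6583 ≈ 0.023849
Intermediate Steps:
D(X, n) = 157
E(Y, P) = 4 + 43*P (E(Y, P) = 4 - (-8 + 5*(-7))*P = 4 - (-8 - 35)*P = 4 - (-43)*P = 4 + 43*P)
D(-285, 150)/E(221, 153) = 157/(4 + 43*153) = 157/(4 + 6579) = 157/6583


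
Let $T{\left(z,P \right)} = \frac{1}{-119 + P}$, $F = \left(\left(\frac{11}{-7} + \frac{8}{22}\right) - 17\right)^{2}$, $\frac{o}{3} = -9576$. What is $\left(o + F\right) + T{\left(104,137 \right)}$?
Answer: $- \frac{3030522815}{106722} \approx -28396.0$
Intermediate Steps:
$o = -28728$ ($o = 3 \left(-9576\right) = -28728$)
$F = \frac{1965604}{5929}$ ($F = \left(\left(11 \left(- \frac{1}{7}\right) + 8 \cdot \frac{1}{22}\right) - 17\right)^{2} = \left(\left(- \frac{11}{7} + \frac{4}{11}\right) - 17\right)^{2} = \left(- \frac{93}{77} - 17\right)^{2} = \left(- \frac{1402}{77}\right)^{2} = \frac{1965604}{5929} \approx 331.52$)
$\left(o + F\right) + T{\left(104,137 \right)} = \left(-28728 + \frac{1965604}{5929}\right) + \frac{1}{-119 + 137} = - \frac{168362708}{5929} + \frac{1}{18} = - \frac{3030522815}{106722}$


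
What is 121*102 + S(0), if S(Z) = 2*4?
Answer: 12350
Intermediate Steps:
S(Z) = 8
121*102 + S(0) = 121*102 + 8 = 12342 + 8 = 12350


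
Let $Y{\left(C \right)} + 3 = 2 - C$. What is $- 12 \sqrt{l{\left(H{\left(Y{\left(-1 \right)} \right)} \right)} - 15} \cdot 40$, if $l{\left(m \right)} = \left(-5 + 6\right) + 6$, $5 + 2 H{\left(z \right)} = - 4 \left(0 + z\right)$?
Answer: $- 960 i \sqrt{2} \approx - 1357.6 i$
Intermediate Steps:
$Y{\left(C \right)} = -1 - C$ ($Y{\left(C \right)} = -3 - \left(-2 + C\right) = -1 - C$)
$H{\left(z \right)} = - \frac{5}{2} - 2 z$ ($H{\left(z \right)} = - \frac{5}{2} + \frac{\left(-4\right) \left(0 + z\right)}{2} = - \frac{5}{2} + \frac{\left(-4\right) z}{2} = - \frac{5}{2} - 2 z$)
$l{\left(m \right)} = 7$ ($l{\left(m \right)} = 1 + 6 = 7$)
$- 12 \sqrt{l{\left(H{\left(Y{\left(-1 \right)} \right)} \right)} - 15} \cdot 40 = - 12 \sqrt{7 - 15} \cdot 40 = - 12 \sqrt{-8} \cdot 40 = - 12 \cdot 2 i \sqrt{2} \cdot 40 = - 24 i \sqrt{2} \cdot 40 = - 960 i \sqrt{2}$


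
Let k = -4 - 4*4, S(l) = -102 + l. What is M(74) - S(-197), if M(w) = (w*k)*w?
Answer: -109221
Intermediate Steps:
k = -20 (k = -4 - 16 = -20)
M(w) = -20*w² (M(w) = (w*(-20))*w = (-20*w)*w = -20*w²)
M(74) - S(-197) = -20*74² - (-102 - 197) = -20*5476 - 1*(-299) = -109520 + 299 = -109221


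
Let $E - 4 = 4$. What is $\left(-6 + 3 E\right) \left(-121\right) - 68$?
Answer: $-2246$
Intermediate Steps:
$E = 8$ ($E = 4 + 4 = 8$)
$\left(-6 + 3 E\right) \left(-121\right) - 68 = \left(-6 + 3 \cdot 8\right) \left(-121\right) - 68 = \left(-6 + 24\right) \left(-121\right) - 68 = 18 \left(-121\right) - 68 = -2178 - 68 = -2246$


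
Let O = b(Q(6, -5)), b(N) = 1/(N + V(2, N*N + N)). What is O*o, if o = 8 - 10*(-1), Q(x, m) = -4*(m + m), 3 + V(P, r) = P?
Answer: 6/13 ≈ 0.46154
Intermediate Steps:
V(P, r) = -3 + P
Q(x, m) = -8*m
b(N) = 1/(-1 + N) (b(N) = 1/(N + (-3 + 2)) = 1/(N - 1) = 1/(-1 + N))
O = 1/39 (O = 1/(-1 - 8*(-5)) = 1/(-1 + 40) = 1/39 ≈ 0.025641)
o = 18 (o = 8 + 10 = 18)
O*o = (1/39)*18 = 6/13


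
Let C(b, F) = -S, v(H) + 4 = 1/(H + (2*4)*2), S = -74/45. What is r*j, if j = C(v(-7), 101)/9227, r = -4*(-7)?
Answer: 2072/415215 ≈ 0.0049902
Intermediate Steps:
S = -74/45 (S = -74*1/45 = -74/45 ≈ -1.6444)
v(H) = -4 + 1/(16 + H) (v(H) = -4 + 1/(H + (2*4)*2) = -4 + 1/(H + 8*2) = -4 + 1/(H + 16) = -4 + 1/(16 + H))
C(b, F) = 74/45 (C(b, F) = -1*(-74/45) = 74/45)
r = 28
j = 74/415215 (j = (74/45)/9227 = (74/45)*(1/9227) = 74/415215 ≈ 0.00017822)
r*j = 28*(74/415215) = 2072/415215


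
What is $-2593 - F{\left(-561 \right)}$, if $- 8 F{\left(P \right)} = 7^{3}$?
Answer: $- \frac{20401}{8} \approx -2550.1$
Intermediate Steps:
$F{\left(P \right)} = - \frac{343}{8}$ ($F{\left(P \right)} = - \frac{7^{3}}{8} = \left(- \frac{1}{8}\right) 343 = - \frac{343}{8}$)
$-2593 - F{\left(-561 \right)} = -2593 - - \frac{343}{8} = -2593 + \frac{343}{8} = - \frac{20401}{8}$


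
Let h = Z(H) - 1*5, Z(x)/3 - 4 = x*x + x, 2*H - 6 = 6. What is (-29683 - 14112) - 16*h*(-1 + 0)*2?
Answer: -39539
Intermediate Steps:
H = 6 (H = 3 + (1/2)*6 = 3 + 3 = 6)
Z(x) = 12 + 3*x + 3*x**2 (Z(x) = 12 + 3*(x*x + x) = 12 + 3*(x**2 + x) = 12 + 3*(x + x**2) = 12 + (3*x + 3*x**2) = 12 + 3*x + 3*x**2)
h = 133 (h = (12 + 3*6 + 3*6**2) - 1*5 = (12 + 18 + 3*36) - 5 = (12 + 18 + 108) - 5 = 138 - 5 = 133)
(-29683 - 14112) - 16*h*(-1 + 0)*2 = (-29683 - 14112) - 2128*(-1 + 0)*2 = -43795 - 2128*(-1)*2 = -43795 - 16*(-133)*2 = -43795 + 2128*2 = -43795 + 4256 = -39539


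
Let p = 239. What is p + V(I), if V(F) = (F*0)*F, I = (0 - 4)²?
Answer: 239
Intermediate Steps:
I = 16 (I = (-4)² = 16)
V(F) = 0 (V(F) = 0*F = 0)
p + V(I) = 239 + 0 = 239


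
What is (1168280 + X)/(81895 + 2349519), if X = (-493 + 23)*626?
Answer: 437030/1215707 ≈ 0.35949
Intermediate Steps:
X = -294220 (X = -470*626 = -294220)
(1168280 + X)/(81895 + 2349519) = (1168280 - 294220)/(81895 + 2349519) = 874060/2431414 = 874060*(1/2431414) = 437030/1215707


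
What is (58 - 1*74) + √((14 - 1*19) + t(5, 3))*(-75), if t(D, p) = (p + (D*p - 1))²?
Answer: -16 - 150*√71 ≈ -1279.9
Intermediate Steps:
t(D, p) = (-1 + p + D*p)² (t(D, p) = (p + (-1 + D*p))² = (-1 + p + D*p)²)
(58 - 1*74) + √((14 - 1*19) + t(5, 3))*(-75) = (58 - 1*74) + √((14 - 1*19) + (-1 + 3 + 5*3)²)*(-75) = (58 - 74) + √((14 - 19) + (-1 + 3 + 15)²)*(-75) = -16 + √(-5 + 17²)*(-75) = -16 + √(-5 + 289)*(-75) = -16 + √284*(-75) = -16 + (2*√71)*(-75) = -16 - 150*√71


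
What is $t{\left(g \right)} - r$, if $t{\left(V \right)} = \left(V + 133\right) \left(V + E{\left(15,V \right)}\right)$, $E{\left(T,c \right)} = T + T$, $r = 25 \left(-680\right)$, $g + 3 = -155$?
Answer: $20200$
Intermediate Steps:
$g = -158$ ($g = -3 - 155 = -158$)
$r = -17000$
$E{\left(T,c \right)} = 2 T$
$t{\left(V \right)} = \left(30 + V\right) \left(133 + V\right)$ ($t{\left(V \right)} = \left(V + 133\right) \left(V + 2 \cdot 15\right) = \left(133 + V\right) \left(V + 30\right) = \left(133 + V\right) \left(30 + V\right) = \left(30 + V\right) \left(133 + V\right)$)
$t{\left(g \right)} - r = \left(3990 + \left(-158\right)^{2} + 163 \left(-158\right)\right) - -17000 = \left(3990 + 24964 - 25754\right) + 17000 = 3200 + 17000 = 20200$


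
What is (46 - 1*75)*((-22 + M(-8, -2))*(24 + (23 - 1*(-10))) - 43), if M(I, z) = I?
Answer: 50837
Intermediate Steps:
(46 - 1*75)*((-22 + M(-8, -2))*(24 + (23 - 1*(-10))) - 43) = (46 - 1*75)*((-22 - 8)*(24 + (23 - 1*(-10))) - 43) = (46 - 75)*(-30*(24 + (23 + 10)) - 43) = -29*(-30*(24 + 33) - 43) = -29*(-30*57 - 43) = -29*(-1710 - 43) = -29*(-1753) = 50837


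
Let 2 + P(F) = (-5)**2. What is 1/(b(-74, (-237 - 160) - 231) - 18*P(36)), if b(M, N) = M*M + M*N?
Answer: 1/51534 ≈ 1.9405e-5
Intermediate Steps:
P(F) = 23 (P(F) = -2 + (-5)**2 = -2 + 25 = 23)
b(M, N) = M**2 + M*N
1/(b(-74, (-237 - 160) - 231) - 18*P(36)) = 1/(-74*(-74 + ((-237 - 160) - 231)) - 18*23) = 1/(-74*(-74 + (-397 - 231)) - 414) = 1/(-74*(-74 - 628) - 414) = 1/(-74*(-702) - 414) = 1/(51948 - 414) = 1/51534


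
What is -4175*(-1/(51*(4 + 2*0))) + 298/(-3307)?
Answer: 13745933/674628 ≈ 20.376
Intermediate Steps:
-4175*(-1/(51*(4 + 2*0))) + 298/(-3307) = -4175*(-1/(51*(4 + 0))) + 298*(-1/3307) = -4175/((-51*4)) - 298/3307 = -4175/(-204) - 298/3307 = -4175*(-1/204) - 298/3307 = 4175/204 - 298/3307 = 13745933/674628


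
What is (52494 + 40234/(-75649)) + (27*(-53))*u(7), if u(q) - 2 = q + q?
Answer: 2239018868/75649 ≈ 29597.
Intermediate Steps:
u(q) = 2 + 2*q (u(q) = 2 + (q + q) = 2 + 2*q)
(52494 + 40234/(-75649)) + (27*(-53))*u(7) = (52494 + 40234/(-75649)) + (27*(-53))*(2 + 2*7) = (52494 + 40234*(-1/75649)) - 1431*(2 + 14) = (52494 - 40234/75649) - 1431*16 = 3971078372/75649 - 22896 = 2239018868/75649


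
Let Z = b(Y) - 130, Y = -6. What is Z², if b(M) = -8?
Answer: 19044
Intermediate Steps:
Z = -138 (Z = -8 - 130 = -138)
Z² = (-138)² = 19044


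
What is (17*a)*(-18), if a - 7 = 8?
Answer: -4590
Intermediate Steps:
a = 15 (a = 7 + 8 = 15)
(17*a)*(-18) = (17*15)*(-18) = 255*(-18) = -4590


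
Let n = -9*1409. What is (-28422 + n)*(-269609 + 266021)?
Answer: 147477564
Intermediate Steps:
n = -12681
(-28422 + n)*(-269609 + 266021) = (-28422 - 12681)*(-269609 + 266021) = -41103*(-3588) = 147477564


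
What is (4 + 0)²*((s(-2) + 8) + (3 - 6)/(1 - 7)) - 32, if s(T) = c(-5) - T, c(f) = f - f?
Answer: 136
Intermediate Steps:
c(f) = 0
s(T) = -T (s(T) = 0 - T = -T)
(4 + 0)²*((s(-2) + 8) + (3 - 6)/(1 - 7)) - 32 = (4 + 0)²*((-1*(-2) + 8) + (3 - 6)/(1 - 7)) - 32 = 4²*((2 + 8) - 3/(-6)) - 32 = 16*(10 - 3*(-⅙)) - 32 = 16*(10 + ½) - 32 = 16*(21/2) - 32 = 168 - 32 = 136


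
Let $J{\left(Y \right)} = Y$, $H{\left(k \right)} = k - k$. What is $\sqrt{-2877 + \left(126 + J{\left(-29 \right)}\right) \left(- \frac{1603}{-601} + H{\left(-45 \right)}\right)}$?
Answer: $\frac{7 i \sqrt{19300514}}{601} \approx 51.169 i$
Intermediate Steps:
$H{\left(k \right)} = 0$
$\sqrt{-2877 + \left(126 + J{\left(-29 \right)}\right) \left(- \frac{1603}{-601} + H{\left(-45 \right)}\right)} = \sqrt{-2877 + \left(126 - 29\right) \left(- \frac{1603}{-601} + 0\right)} = \sqrt{-2877 + 97 \left(\left(-1603\right) \left(- \frac{1}{601}\right) + 0\right)} = \sqrt{-2877 + 97 \left(\frac{1603}{601} + 0\right)} = \sqrt{-2877 + 97 \cdot \frac{1603}{601}} = \sqrt{-2877 + \frac{155491}{601}} = \sqrt{- \frac{1573586}{601}} = \frac{7 i \sqrt{19300514}}{601}$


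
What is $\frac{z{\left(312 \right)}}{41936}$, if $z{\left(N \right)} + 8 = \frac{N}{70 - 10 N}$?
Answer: $- \frac{3089}{15988100} \approx -0.00019321$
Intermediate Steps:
$z{\left(N \right)} = -8 + \frac{N}{70 - 10 N}$
$\frac{z{\left(312 \right)}}{41936} = \frac{\frac{1}{10} \frac{1}{-7 + 312} \left(560 - 25272\right)}{41936} = \frac{560 - 25272}{10 \cdot 305} \cdot \frac{1}{41936} = \frac{1}{10} \cdot \frac{1}{305} \left(-24712\right) \frac{1}{41936} = \left(- \frac{12356}{1525}\right) \frac{1}{41936} = - \frac{3089}{15988100}$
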